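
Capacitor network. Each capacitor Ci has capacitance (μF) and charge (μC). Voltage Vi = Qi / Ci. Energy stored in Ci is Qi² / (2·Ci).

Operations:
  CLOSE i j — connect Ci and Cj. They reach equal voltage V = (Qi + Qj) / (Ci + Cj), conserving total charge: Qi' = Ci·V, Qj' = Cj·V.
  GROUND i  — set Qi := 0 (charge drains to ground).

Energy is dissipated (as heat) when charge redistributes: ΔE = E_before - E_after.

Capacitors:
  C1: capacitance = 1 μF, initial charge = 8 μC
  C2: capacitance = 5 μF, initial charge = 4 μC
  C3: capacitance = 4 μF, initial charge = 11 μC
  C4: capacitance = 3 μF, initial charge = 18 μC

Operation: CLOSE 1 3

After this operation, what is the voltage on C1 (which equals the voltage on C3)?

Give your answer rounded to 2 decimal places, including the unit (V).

Initial: C1(1μF, Q=8μC, V=8.00V), C2(5μF, Q=4μC, V=0.80V), C3(4μF, Q=11μC, V=2.75V), C4(3μF, Q=18μC, V=6.00V)
Op 1: CLOSE 1-3: Q_total=19.00, C_total=5.00, V=3.80; Q1=3.80, Q3=15.20; dissipated=11.025

Answer: 3.80 V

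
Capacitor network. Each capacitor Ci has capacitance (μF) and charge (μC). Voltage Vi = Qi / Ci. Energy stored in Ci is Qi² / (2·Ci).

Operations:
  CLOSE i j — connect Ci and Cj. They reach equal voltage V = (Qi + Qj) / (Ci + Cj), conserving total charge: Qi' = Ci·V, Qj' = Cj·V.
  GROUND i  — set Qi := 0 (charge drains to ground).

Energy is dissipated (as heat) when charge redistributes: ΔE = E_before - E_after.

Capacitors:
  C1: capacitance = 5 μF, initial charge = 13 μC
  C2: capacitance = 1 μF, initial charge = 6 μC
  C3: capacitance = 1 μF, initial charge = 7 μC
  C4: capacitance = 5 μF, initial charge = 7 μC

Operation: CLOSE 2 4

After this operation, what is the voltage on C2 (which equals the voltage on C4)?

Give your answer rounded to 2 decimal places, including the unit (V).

Answer: 2.17 V

Derivation:
Initial: C1(5μF, Q=13μC, V=2.60V), C2(1μF, Q=6μC, V=6.00V), C3(1μF, Q=7μC, V=7.00V), C4(5μF, Q=7μC, V=1.40V)
Op 1: CLOSE 2-4: Q_total=13.00, C_total=6.00, V=2.17; Q2=2.17, Q4=10.83; dissipated=8.817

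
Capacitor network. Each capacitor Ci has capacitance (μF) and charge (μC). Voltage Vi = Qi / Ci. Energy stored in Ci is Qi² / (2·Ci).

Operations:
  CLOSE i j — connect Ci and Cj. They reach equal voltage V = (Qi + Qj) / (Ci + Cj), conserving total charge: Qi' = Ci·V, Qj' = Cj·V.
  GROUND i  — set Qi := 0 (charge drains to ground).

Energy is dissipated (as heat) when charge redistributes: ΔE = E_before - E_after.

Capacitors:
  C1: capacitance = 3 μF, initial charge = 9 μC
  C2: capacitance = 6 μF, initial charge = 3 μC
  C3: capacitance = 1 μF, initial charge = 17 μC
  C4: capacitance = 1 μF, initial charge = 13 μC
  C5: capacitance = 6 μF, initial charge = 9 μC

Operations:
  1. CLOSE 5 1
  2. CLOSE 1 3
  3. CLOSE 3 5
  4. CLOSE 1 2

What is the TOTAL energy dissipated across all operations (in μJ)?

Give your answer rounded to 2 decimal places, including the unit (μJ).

Answer: 120.21 μJ

Derivation:
Initial: C1(3μF, Q=9μC, V=3.00V), C2(6μF, Q=3μC, V=0.50V), C3(1μF, Q=17μC, V=17.00V), C4(1μF, Q=13μC, V=13.00V), C5(6μF, Q=9μC, V=1.50V)
Op 1: CLOSE 5-1: Q_total=18.00, C_total=9.00, V=2.00; Q5=12.00, Q1=6.00; dissipated=2.250
Op 2: CLOSE 1-3: Q_total=23.00, C_total=4.00, V=5.75; Q1=17.25, Q3=5.75; dissipated=84.375
Op 3: CLOSE 3-5: Q_total=17.75, C_total=7.00, V=2.54; Q3=2.54, Q5=15.21; dissipated=6.027
Op 4: CLOSE 1-2: Q_total=20.25, C_total=9.00, V=2.25; Q1=6.75, Q2=13.50; dissipated=27.562
Total dissipated: 120.214 μJ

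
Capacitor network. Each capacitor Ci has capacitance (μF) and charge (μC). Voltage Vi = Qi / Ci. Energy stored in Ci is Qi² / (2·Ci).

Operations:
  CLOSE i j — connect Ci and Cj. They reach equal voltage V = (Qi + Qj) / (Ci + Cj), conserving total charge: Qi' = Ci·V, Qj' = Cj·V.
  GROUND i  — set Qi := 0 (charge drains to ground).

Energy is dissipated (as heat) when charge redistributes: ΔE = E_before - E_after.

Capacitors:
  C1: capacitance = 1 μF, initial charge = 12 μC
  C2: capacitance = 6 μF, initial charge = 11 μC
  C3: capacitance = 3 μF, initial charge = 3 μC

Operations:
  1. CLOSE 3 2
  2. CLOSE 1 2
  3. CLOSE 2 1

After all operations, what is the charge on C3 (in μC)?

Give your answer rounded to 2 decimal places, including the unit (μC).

Initial: C1(1μF, Q=12μC, V=12.00V), C2(6μF, Q=11μC, V=1.83V), C3(3μF, Q=3μC, V=1.00V)
Op 1: CLOSE 3-2: Q_total=14.00, C_total=9.00, V=1.56; Q3=4.67, Q2=9.33; dissipated=0.694
Op 2: CLOSE 1-2: Q_total=21.33, C_total=7.00, V=3.05; Q1=3.05, Q2=18.29; dissipated=46.751
Op 3: CLOSE 2-1: Q_total=21.33, C_total=7.00, V=3.05; Q2=18.29, Q1=3.05; dissipated=0.000
Final charges: Q1=3.05, Q2=18.29, Q3=4.67

Answer: 4.67 μC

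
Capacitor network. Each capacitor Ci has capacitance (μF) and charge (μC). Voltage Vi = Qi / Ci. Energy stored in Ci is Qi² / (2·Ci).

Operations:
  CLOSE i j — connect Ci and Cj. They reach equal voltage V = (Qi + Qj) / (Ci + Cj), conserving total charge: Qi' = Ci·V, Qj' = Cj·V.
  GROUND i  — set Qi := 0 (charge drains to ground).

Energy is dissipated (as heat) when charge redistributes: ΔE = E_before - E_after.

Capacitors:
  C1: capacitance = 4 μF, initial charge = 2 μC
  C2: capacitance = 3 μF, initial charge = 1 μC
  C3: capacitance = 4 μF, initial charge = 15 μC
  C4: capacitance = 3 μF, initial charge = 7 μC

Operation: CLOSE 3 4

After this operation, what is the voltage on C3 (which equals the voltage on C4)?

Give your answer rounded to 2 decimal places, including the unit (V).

Answer: 3.14 V

Derivation:
Initial: C1(4μF, Q=2μC, V=0.50V), C2(3μF, Q=1μC, V=0.33V), C3(4μF, Q=15μC, V=3.75V), C4(3μF, Q=7μC, V=2.33V)
Op 1: CLOSE 3-4: Q_total=22.00, C_total=7.00, V=3.14; Q3=12.57, Q4=9.43; dissipated=1.720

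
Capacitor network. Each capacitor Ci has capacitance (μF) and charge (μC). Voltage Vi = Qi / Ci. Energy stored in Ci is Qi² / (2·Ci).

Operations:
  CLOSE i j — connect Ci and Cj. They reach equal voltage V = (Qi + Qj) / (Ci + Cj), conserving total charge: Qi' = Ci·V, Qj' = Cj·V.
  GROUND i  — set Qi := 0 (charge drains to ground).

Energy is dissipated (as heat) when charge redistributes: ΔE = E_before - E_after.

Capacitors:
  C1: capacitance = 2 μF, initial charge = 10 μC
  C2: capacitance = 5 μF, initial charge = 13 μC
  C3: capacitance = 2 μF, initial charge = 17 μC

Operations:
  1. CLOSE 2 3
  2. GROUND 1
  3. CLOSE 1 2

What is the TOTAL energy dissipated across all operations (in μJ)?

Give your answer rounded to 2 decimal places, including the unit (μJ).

Initial: C1(2μF, Q=10μC, V=5.00V), C2(5μF, Q=13μC, V=2.60V), C3(2μF, Q=17μC, V=8.50V)
Op 1: CLOSE 2-3: Q_total=30.00, C_total=7.00, V=4.29; Q2=21.43, Q3=8.57; dissipated=24.864
Op 2: GROUND 1: Q1=0; energy lost=25.000
Op 3: CLOSE 1-2: Q_total=21.43, C_total=7.00, V=3.06; Q1=6.12, Q2=15.31; dissipated=13.120
Total dissipated: 62.984 μJ

Answer: 62.98 μJ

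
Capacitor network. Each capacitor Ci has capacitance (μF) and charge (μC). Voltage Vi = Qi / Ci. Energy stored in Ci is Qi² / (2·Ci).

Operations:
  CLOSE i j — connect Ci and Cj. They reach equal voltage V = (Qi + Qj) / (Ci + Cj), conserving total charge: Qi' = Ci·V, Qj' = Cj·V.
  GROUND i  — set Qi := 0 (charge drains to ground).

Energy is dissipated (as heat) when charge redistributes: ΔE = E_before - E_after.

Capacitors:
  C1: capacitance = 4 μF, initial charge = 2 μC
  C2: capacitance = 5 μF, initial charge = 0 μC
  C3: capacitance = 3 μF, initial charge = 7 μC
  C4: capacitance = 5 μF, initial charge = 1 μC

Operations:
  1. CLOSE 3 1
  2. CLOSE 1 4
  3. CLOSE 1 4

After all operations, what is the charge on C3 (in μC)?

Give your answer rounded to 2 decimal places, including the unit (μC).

Initial: C1(4μF, Q=2μC, V=0.50V), C2(5μF, Q=0μC, V=0.00V), C3(3μF, Q=7μC, V=2.33V), C4(5μF, Q=1μC, V=0.20V)
Op 1: CLOSE 3-1: Q_total=9.00, C_total=7.00, V=1.29; Q3=3.86, Q1=5.14; dissipated=2.881
Op 2: CLOSE 1-4: Q_total=6.14, C_total=9.00, V=0.68; Q1=2.73, Q4=3.41; dissipated=1.310
Op 3: CLOSE 1-4: Q_total=6.14, C_total=9.00, V=0.68; Q1=2.73, Q4=3.41; dissipated=0.000
Final charges: Q1=2.73, Q2=0.00, Q3=3.86, Q4=3.41

Answer: 3.86 μC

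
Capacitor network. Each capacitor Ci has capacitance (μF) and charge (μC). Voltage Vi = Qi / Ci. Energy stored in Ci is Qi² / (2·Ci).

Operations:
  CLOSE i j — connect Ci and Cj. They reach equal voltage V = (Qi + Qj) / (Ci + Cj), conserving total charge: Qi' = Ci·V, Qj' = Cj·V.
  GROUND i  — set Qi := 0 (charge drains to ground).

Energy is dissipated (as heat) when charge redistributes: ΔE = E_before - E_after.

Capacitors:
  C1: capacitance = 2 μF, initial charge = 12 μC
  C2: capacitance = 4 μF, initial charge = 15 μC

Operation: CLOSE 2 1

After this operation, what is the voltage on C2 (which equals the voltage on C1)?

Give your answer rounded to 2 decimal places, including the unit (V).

Answer: 4.50 V

Derivation:
Initial: C1(2μF, Q=12μC, V=6.00V), C2(4μF, Q=15μC, V=3.75V)
Op 1: CLOSE 2-1: Q_total=27.00, C_total=6.00, V=4.50; Q2=18.00, Q1=9.00; dissipated=3.375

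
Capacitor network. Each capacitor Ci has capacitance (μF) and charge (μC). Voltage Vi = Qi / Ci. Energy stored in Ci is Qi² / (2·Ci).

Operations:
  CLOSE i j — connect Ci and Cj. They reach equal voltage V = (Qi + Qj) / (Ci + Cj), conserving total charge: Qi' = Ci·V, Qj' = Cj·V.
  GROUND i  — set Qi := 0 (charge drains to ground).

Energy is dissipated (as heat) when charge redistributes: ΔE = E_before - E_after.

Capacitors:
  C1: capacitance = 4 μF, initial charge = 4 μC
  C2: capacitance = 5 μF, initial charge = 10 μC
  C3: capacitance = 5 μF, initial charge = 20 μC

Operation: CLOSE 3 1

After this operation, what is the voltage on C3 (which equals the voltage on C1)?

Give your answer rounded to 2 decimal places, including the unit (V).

Answer: 2.67 V

Derivation:
Initial: C1(4μF, Q=4μC, V=1.00V), C2(5μF, Q=10μC, V=2.00V), C3(5μF, Q=20μC, V=4.00V)
Op 1: CLOSE 3-1: Q_total=24.00, C_total=9.00, V=2.67; Q3=13.33, Q1=10.67; dissipated=10.000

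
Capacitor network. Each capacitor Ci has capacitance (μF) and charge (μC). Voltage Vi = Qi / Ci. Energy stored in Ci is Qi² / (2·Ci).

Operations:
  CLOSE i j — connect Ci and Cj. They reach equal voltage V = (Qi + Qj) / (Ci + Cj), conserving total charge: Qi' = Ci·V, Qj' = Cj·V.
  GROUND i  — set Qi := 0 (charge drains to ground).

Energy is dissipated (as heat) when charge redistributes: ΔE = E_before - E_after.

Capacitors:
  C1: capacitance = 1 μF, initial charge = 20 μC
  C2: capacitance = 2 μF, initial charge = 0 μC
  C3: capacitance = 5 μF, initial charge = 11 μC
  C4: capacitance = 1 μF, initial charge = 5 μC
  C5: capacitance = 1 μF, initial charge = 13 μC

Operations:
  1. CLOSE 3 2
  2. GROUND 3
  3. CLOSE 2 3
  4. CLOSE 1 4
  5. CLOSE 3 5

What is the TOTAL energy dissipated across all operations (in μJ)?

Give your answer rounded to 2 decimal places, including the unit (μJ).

Answer: 133.28 μJ

Derivation:
Initial: C1(1μF, Q=20μC, V=20.00V), C2(2μF, Q=0μC, V=0.00V), C3(5μF, Q=11μC, V=2.20V), C4(1μF, Q=5μC, V=5.00V), C5(1μF, Q=13μC, V=13.00V)
Op 1: CLOSE 3-2: Q_total=11.00, C_total=7.00, V=1.57; Q3=7.86, Q2=3.14; dissipated=3.457
Op 2: GROUND 3: Q3=0; energy lost=6.173
Op 3: CLOSE 2-3: Q_total=3.14, C_total=7.00, V=0.45; Q2=0.90, Q3=2.24; dissipated=1.764
Op 4: CLOSE 1-4: Q_total=25.00, C_total=2.00, V=12.50; Q1=12.50, Q4=12.50; dissipated=56.250
Op 5: CLOSE 3-5: Q_total=15.24, C_total=6.00, V=2.54; Q3=12.70, Q5=2.54; dissipated=65.637
Total dissipated: 133.281 μJ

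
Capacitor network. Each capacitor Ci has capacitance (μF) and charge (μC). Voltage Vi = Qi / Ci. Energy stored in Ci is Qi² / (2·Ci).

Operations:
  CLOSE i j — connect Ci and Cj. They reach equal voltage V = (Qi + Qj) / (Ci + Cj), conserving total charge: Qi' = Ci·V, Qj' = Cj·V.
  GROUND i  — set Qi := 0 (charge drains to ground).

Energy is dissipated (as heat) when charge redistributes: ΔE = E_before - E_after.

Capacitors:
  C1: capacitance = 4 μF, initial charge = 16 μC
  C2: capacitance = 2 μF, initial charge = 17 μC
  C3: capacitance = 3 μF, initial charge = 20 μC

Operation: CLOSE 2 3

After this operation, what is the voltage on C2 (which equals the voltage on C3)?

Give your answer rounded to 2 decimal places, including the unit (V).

Answer: 7.40 V

Derivation:
Initial: C1(4μF, Q=16μC, V=4.00V), C2(2μF, Q=17μC, V=8.50V), C3(3μF, Q=20μC, V=6.67V)
Op 1: CLOSE 2-3: Q_total=37.00, C_total=5.00, V=7.40; Q2=14.80, Q3=22.20; dissipated=2.017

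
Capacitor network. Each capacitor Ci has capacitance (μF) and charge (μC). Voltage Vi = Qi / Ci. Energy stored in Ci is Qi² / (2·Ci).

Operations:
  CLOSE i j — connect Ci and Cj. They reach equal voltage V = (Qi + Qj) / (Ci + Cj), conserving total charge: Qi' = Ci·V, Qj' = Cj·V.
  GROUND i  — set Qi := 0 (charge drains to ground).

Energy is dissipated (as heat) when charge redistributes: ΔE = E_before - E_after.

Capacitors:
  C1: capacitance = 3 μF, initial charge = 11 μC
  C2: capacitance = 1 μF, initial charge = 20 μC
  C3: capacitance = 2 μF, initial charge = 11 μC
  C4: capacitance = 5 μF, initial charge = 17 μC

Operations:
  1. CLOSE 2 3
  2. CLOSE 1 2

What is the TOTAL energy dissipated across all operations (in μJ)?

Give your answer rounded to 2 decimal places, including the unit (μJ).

Answer: 86.75 μJ

Derivation:
Initial: C1(3μF, Q=11μC, V=3.67V), C2(1μF, Q=20μC, V=20.00V), C3(2μF, Q=11μC, V=5.50V), C4(5μF, Q=17μC, V=3.40V)
Op 1: CLOSE 2-3: Q_total=31.00, C_total=3.00, V=10.33; Q2=10.33, Q3=20.67; dissipated=70.083
Op 2: CLOSE 1-2: Q_total=21.33, C_total=4.00, V=5.33; Q1=16.00, Q2=5.33; dissipated=16.667
Total dissipated: 86.750 μJ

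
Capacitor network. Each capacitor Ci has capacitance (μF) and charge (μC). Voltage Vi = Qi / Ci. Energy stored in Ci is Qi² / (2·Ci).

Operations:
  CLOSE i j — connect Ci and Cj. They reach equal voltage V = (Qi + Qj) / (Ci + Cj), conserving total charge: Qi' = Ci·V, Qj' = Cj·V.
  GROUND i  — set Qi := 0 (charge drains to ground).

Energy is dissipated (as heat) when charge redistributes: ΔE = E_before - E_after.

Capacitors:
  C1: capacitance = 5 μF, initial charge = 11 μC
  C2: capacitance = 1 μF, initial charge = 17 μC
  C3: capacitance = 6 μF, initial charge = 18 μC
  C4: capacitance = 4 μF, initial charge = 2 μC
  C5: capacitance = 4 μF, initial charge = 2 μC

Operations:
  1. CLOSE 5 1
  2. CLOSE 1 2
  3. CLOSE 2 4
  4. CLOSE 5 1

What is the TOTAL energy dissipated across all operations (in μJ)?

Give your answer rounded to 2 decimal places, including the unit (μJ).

Answer: 116.51 μJ

Derivation:
Initial: C1(5μF, Q=11μC, V=2.20V), C2(1μF, Q=17μC, V=17.00V), C3(6μF, Q=18μC, V=3.00V), C4(4μF, Q=2μC, V=0.50V), C5(4μF, Q=2μC, V=0.50V)
Op 1: CLOSE 5-1: Q_total=13.00, C_total=9.00, V=1.44; Q5=5.78, Q1=7.22; dissipated=3.211
Op 2: CLOSE 1-2: Q_total=24.22, C_total=6.00, V=4.04; Q1=20.19, Q2=4.04; dissipated=100.823
Op 3: CLOSE 2-4: Q_total=6.04, C_total=5.00, V=1.21; Q2=1.21, Q4=4.83; dissipated=5.004
Op 4: CLOSE 5-1: Q_total=25.96, C_total=9.00, V=2.88; Q5=11.54, Q1=14.42; dissipated=7.468
Total dissipated: 116.507 μJ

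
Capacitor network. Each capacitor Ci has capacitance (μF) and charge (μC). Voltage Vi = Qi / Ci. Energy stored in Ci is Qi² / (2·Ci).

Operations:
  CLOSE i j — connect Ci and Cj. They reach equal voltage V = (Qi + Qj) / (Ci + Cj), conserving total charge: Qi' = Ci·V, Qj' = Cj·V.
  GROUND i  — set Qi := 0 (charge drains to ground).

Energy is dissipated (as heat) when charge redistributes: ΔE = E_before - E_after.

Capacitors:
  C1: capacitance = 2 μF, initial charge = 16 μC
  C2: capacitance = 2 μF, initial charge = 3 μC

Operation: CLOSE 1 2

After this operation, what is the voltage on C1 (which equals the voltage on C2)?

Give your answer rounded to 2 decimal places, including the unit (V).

Initial: C1(2μF, Q=16μC, V=8.00V), C2(2μF, Q=3μC, V=1.50V)
Op 1: CLOSE 1-2: Q_total=19.00, C_total=4.00, V=4.75; Q1=9.50, Q2=9.50; dissipated=21.125

Answer: 4.75 V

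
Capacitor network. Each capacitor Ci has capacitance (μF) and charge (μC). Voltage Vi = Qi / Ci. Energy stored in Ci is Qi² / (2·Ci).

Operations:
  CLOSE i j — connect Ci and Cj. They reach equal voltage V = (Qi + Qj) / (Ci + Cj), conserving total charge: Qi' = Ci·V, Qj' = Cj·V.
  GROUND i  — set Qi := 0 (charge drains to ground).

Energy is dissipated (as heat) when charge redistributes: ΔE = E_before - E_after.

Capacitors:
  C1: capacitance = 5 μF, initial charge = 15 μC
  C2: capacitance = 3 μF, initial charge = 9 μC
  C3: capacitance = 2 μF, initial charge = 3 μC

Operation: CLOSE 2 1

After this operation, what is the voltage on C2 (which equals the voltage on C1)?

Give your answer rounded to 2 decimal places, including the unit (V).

Initial: C1(5μF, Q=15μC, V=3.00V), C2(3μF, Q=9μC, V=3.00V), C3(2μF, Q=3μC, V=1.50V)
Op 1: CLOSE 2-1: Q_total=24.00, C_total=8.00, V=3.00; Q2=9.00, Q1=15.00; dissipated=0.000

Answer: 3.00 V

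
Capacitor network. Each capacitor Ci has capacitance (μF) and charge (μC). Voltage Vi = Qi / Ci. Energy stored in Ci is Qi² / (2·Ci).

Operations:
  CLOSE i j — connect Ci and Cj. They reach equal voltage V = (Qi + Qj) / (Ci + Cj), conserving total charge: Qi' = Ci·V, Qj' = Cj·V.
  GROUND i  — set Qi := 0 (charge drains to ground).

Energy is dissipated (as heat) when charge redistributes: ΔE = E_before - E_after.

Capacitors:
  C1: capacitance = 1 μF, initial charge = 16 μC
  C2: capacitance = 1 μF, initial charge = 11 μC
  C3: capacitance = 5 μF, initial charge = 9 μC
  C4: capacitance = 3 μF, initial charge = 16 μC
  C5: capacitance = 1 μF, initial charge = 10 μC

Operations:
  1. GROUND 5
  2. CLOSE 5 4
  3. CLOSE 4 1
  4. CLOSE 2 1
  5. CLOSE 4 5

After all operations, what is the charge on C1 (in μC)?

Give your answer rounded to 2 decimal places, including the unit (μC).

Answer: 9.00 μC

Derivation:
Initial: C1(1μF, Q=16μC, V=16.00V), C2(1μF, Q=11μC, V=11.00V), C3(5μF, Q=9μC, V=1.80V), C4(3μF, Q=16μC, V=5.33V), C5(1μF, Q=10μC, V=10.00V)
Op 1: GROUND 5: Q5=0; energy lost=50.000
Op 2: CLOSE 5-4: Q_total=16.00, C_total=4.00, V=4.00; Q5=4.00, Q4=12.00; dissipated=10.667
Op 3: CLOSE 4-1: Q_total=28.00, C_total=4.00, V=7.00; Q4=21.00, Q1=7.00; dissipated=54.000
Op 4: CLOSE 2-1: Q_total=18.00, C_total=2.00, V=9.00; Q2=9.00, Q1=9.00; dissipated=4.000
Op 5: CLOSE 4-5: Q_total=25.00, C_total=4.00, V=6.25; Q4=18.75, Q5=6.25; dissipated=3.375
Final charges: Q1=9.00, Q2=9.00, Q3=9.00, Q4=18.75, Q5=6.25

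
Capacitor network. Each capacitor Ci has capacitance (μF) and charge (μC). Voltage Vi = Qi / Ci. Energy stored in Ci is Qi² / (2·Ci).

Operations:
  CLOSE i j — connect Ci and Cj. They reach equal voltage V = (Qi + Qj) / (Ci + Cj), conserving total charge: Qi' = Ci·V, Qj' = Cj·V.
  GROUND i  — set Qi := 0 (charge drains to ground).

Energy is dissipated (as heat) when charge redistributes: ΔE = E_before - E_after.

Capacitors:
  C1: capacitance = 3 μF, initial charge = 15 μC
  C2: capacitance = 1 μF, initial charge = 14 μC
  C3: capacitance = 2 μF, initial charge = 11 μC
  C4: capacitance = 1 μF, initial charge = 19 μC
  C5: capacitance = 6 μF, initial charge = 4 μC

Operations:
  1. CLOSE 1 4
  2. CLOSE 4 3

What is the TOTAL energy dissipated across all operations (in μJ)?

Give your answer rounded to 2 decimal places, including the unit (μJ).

Answer: 76.50 μJ

Derivation:
Initial: C1(3μF, Q=15μC, V=5.00V), C2(1μF, Q=14μC, V=14.00V), C3(2μF, Q=11μC, V=5.50V), C4(1μF, Q=19μC, V=19.00V), C5(6μF, Q=4μC, V=0.67V)
Op 1: CLOSE 1-4: Q_total=34.00, C_total=4.00, V=8.50; Q1=25.50, Q4=8.50; dissipated=73.500
Op 2: CLOSE 4-3: Q_total=19.50, C_total=3.00, V=6.50; Q4=6.50, Q3=13.00; dissipated=3.000
Total dissipated: 76.500 μJ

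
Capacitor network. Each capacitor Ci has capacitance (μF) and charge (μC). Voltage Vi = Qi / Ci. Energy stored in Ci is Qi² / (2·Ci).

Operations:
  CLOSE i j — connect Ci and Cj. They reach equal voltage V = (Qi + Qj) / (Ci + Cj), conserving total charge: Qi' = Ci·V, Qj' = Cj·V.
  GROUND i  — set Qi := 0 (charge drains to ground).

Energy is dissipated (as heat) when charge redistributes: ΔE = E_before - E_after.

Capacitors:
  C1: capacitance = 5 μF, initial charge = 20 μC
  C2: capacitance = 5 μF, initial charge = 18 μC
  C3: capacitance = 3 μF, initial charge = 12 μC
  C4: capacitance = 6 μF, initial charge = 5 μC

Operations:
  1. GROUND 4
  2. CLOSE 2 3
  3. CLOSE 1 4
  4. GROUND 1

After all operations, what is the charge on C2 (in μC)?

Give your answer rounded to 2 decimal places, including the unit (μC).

Answer: 18.75 μC

Derivation:
Initial: C1(5μF, Q=20μC, V=4.00V), C2(5μF, Q=18μC, V=3.60V), C3(3μF, Q=12μC, V=4.00V), C4(6μF, Q=5μC, V=0.83V)
Op 1: GROUND 4: Q4=0; energy lost=2.083
Op 2: CLOSE 2-3: Q_total=30.00, C_total=8.00, V=3.75; Q2=18.75, Q3=11.25; dissipated=0.150
Op 3: CLOSE 1-4: Q_total=20.00, C_total=11.00, V=1.82; Q1=9.09, Q4=10.91; dissipated=21.818
Op 4: GROUND 1: Q1=0; energy lost=8.264
Final charges: Q1=0.00, Q2=18.75, Q3=11.25, Q4=10.91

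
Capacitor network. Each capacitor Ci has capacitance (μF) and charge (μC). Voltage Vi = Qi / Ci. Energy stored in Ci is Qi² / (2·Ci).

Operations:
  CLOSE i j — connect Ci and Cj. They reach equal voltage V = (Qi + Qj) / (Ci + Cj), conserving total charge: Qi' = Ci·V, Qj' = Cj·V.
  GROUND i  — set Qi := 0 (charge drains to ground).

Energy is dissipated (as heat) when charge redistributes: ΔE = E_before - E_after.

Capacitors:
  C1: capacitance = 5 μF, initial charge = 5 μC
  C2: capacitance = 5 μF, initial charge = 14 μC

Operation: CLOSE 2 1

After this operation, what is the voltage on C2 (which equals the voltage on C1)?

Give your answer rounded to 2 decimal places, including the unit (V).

Answer: 1.90 V

Derivation:
Initial: C1(5μF, Q=5μC, V=1.00V), C2(5μF, Q=14μC, V=2.80V)
Op 1: CLOSE 2-1: Q_total=19.00, C_total=10.00, V=1.90; Q2=9.50, Q1=9.50; dissipated=4.050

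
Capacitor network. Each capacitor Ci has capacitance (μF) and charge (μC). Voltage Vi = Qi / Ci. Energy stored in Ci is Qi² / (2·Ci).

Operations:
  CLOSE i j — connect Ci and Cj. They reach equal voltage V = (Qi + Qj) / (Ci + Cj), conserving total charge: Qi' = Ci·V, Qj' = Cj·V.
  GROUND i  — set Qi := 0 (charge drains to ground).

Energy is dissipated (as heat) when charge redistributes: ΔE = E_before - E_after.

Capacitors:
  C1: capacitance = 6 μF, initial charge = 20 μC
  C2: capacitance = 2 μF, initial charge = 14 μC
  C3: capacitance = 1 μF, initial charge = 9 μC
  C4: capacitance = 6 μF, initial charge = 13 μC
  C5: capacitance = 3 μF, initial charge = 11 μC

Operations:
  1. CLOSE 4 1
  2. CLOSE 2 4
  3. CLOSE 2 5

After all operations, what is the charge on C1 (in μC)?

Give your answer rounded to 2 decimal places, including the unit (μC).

Initial: C1(6μF, Q=20μC, V=3.33V), C2(2μF, Q=14μC, V=7.00V), C3(1μF, Q=9μC, V=9.00V), C4(6μF, Q=13μC, V=2.17V), C5(3μF, Q=11μC, V=3.67V)
Op 1: CLOSE 4-1: Q_total=33.00, C_total=12.00, V=2.75; Q4=16.50, Q1=16.50; dissipated=2.042
Op 2: CLOSE 2-4: Q_total=30.50, C_total=8.00, V=3.81; Q2=7.62, Q4=22.88; dissipated=13.547
Op 3: CLOSE 2-5: Q_total=18.62, C_total=5.00, V=3.73; Q2=7.45, Q5=11.18; dissipated=0.013
Final charges: Q1=16.50, Q2=7.45, Q3=9.00, Q4=22.88, Q5=11.18

Answer: 16.50 μC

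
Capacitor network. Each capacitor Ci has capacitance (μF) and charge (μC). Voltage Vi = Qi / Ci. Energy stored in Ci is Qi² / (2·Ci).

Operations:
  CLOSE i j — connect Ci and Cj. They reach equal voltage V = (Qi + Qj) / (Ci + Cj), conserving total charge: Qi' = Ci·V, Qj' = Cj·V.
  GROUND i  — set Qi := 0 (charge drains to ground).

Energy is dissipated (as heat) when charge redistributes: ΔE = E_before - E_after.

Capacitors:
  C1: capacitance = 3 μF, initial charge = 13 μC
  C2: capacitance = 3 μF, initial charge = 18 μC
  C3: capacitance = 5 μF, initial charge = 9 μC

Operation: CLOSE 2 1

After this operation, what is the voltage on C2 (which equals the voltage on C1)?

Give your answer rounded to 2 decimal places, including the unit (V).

Initial: C1(3μF, Q=13μC, V=4.33V), C2(3μF, Q=18μC, V=6.00V), C3(5μF, Q=9μC, V=1.80V)
Op 1: CLOSE 2-1: Q_total=31.00, C_total=6.00, V=5.17; Q2=15.50, Q1=15.50; dissipated=2.083

Answer: 5.17 V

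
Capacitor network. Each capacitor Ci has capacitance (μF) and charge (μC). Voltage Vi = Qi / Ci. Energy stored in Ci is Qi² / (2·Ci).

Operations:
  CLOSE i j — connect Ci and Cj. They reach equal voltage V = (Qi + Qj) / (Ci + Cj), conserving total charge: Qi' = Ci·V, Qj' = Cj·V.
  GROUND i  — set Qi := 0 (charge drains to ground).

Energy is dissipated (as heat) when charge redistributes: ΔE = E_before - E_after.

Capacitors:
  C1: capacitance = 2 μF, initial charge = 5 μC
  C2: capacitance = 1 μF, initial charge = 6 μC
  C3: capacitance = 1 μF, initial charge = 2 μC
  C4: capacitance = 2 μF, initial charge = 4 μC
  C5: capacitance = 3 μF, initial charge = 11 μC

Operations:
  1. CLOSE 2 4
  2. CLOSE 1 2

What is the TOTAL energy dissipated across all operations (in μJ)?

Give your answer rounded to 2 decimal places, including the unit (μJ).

Initial: C1(2μF, Q=5μC, V=2.50V), C2(1μF, Q=6μC, V=6.00V), C3(1μF, Q=2μC, V=2.00V), C4(2μF, Q=4μC, V=2.00V), C5(3μF, Q=11μC, V=3.67V)
Op 1: CLOSE 2-4: Q_total=10.00, C_total=3.00, V=3.33; Q2=3.33, Q4=6.67; dissipated=5.333
Op 2: CLOSE 1-2: Q_total=8.33, C_total=3.00, V=2.78; Q1=5.56, Q2=2.78; dissipated=0.231
Total dissipated: 5.565 μJ

Answer: 5.56 μJ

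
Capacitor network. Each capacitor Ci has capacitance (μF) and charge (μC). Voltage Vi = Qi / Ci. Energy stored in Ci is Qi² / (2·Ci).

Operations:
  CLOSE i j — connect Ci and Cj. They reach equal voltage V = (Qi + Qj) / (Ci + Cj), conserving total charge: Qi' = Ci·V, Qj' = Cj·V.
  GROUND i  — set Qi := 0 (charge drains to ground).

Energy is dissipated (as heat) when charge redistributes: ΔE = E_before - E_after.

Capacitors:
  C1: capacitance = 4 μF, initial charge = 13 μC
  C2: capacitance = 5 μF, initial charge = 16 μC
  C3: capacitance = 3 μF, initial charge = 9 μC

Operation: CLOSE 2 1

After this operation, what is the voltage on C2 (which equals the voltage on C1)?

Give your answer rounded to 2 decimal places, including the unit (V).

Answer: 3.22 V

Derivation:
Initial: C1(4μF, Q=13μC, V=3.25V), C2(5μF, Q=16μC, V=3.20V), C3(3μF, Q=9μC, V=3.00V)
Op 1: CLOSE 2-1: Q_total=29.00, C_total=9.00, V=3.22; Q2=16.11, Q1=12.89; dissipated=0.003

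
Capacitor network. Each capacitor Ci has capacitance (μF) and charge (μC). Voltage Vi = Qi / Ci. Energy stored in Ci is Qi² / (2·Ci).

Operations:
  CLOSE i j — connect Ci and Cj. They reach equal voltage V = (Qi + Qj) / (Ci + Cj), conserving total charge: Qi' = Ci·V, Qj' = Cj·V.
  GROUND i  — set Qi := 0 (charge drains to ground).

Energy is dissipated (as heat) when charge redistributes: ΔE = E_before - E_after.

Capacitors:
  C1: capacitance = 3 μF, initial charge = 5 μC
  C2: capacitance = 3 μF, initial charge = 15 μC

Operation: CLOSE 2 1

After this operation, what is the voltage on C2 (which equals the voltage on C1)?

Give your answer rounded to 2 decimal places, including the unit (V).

Answer: 3.33 V

Derivation:
Initial: C1(3μF, Q=5μC, V=1.67V), C2(3μF, Q=15μC, V=5.00V)
Op 1: CLOSE 2-1: Q_total=20.00, C_total=6.00, V=3.33; Q2=10.00, Q1=10.00; dissipated=8.333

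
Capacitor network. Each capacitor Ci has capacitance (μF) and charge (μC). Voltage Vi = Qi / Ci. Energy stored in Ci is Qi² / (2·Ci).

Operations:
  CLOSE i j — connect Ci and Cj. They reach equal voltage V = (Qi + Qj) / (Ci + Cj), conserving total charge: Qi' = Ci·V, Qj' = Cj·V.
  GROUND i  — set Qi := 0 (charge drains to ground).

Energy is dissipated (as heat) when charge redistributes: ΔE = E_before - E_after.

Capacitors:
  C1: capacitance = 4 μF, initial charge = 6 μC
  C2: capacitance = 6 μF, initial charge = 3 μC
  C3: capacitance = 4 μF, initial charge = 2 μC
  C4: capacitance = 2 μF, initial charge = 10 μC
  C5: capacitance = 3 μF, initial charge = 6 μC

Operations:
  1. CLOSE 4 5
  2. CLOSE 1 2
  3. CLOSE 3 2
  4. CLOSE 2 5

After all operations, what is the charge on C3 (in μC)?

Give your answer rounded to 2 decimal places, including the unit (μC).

Answer: 2.96 μC

Derivation:
Initial: C1(4μF, Q=6μC, V=1.50V), C2(6μF, Q=3μC, V=0.50V), C3(4μF, Q=2μC, V=0.50V), C4(2μF, Q=10μC, V=5.00V), C5(3μF, Q=6μC, V=2.00V)
Op 1: CLOSE 4-5: Q_total=16.00, C_total=5.00, V=3.20; Q4=6.40, Q5=9.60; dissipated=5.400
Op 2: CLOSE 1-2: Q_total=9.00, C_total=10.00, V=0.90; Q1=3.60, Q2=5.40; dissipated=1.200
Op 3: CLOSE 3-2: Q_total=7.40, C_total=10.00, V=0.74; Q3=2.96, Q2=4.44; dissipated=0.192
Op 4: CLOSE 2-5: Q_total=14.04, C_total=9.00, V=1.56; Q2=9.36, Q5=4.68; dissipated=6.052
Final charges: Q1=3.60, Q2=9.36, Q3=2.96, Q4=6.40, Q5=4.68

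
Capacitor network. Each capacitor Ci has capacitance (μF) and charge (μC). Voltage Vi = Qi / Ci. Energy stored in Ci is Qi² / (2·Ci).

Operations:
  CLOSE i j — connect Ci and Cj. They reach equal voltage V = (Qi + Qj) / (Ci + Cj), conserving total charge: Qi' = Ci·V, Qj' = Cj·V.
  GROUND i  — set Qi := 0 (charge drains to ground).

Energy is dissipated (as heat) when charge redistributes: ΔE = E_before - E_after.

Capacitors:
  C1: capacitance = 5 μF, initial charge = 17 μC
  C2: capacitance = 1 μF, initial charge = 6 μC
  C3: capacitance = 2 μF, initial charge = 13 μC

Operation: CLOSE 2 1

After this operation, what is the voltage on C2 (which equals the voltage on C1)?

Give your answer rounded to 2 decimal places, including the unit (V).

Answer: 3.83 V

Derivation:
Initial: C1(5μF, Q=17μC, V=3.40V), C2(1μF, Q=6μC, V=6.00V), C3(2μF, Q=13μC, V=6.50V)
Op 1: CLOSE 2-1: Q_total=23.00, C_total=6.00, V=3.83; Q2=3.83, Q1=19.17; dissipated=2.817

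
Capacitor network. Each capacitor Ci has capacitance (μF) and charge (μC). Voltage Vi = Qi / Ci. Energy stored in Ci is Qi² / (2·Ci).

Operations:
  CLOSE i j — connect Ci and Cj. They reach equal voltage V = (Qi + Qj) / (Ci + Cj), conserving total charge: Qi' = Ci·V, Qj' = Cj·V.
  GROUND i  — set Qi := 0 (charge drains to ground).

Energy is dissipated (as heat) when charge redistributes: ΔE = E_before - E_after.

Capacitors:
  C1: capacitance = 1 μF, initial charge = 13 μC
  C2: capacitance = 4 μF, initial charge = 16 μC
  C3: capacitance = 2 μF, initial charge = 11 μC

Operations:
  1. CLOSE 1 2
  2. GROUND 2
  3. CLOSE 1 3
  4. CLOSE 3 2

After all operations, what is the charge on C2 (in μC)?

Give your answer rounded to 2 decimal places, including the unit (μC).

Initial: C1(1μF, Q=13μC, V=13.00V), C2(4μF, Q=16μC, V=4.00V), C3(2μF, Q=11μC, V=5.50V)
Op 1: CLOSE 1-2: Q_total=29.00, C_total=5.00, V=5.80; Q1=5.80, Q2=23.20; dissipated=32.400
Op 2: GROUND 2: Q2=0; energy lost=67.280
Op 3: CLOSE 1-3: Q_total=16.80, C_total=3.00, V=5.60; Q1=5.60, Q3=11.20; dissipated=0.030
Op 4: CLOSE 3-2: Q_total=11.20, C_total=6.00, V=1.87; Q3=3.73, Q2=7.47; dissipated=20.907
Final charges: Q1=5.60, Q2=7.47, Q3=3.73

Answer: 7.47 μC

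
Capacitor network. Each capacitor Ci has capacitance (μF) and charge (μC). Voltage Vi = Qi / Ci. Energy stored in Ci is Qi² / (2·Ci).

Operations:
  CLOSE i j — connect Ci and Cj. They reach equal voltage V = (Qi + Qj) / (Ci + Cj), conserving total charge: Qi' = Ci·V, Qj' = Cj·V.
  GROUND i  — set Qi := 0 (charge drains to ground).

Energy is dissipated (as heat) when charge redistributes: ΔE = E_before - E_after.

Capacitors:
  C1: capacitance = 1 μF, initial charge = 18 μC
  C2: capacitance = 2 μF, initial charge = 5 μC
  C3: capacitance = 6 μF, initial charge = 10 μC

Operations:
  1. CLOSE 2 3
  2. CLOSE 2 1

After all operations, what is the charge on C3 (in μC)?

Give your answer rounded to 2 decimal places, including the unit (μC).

Answer: 11.25 μC

Derivation:
Initial: C1(1μF, Q=18μC, V=18.00V), C2(2μF, Q=5μC, V=2.50V), C3(6μF, Q=10μC, V=1.67V)
Op 1: CLOSE 2-3: Q_total=15.00, C_total=8.00, V=1.88; Q2=3.75, Q3=11.25; dissipated=0.521
Op 2: CLOSE 2-1: Q_total=21.75, C_total=3.00, V=7.25; Q2=14.50, Q1=7.25; dissipated=86.672
Final charges: Q1=7.25, Q2=14.50, Q3=11.25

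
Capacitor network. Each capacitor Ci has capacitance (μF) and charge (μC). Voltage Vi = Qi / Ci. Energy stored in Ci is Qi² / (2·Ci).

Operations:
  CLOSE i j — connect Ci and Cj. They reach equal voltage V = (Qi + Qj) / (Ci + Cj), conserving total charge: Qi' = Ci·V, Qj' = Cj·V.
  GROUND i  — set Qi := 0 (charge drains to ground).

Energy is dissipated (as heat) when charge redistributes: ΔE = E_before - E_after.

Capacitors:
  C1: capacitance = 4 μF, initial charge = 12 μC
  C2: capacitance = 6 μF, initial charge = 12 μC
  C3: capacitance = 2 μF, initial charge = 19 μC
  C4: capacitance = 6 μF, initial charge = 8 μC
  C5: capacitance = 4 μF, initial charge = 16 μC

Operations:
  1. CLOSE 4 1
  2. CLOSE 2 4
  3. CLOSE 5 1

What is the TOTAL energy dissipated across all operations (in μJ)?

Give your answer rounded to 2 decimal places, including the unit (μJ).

Answer: 7.33 μJ

Derivation:
Initial: C1(4μF, Q=12μC, V=3.00V), C2(6μF, Q=12μC, V=2.00V), C3(2μF, Q=19μC, V=9.50V), C4(6μF, Q=8μC, V=1.33V), C5(4μF, Q=16μC, V=4.00V)
Op 1: CLOSE 4-1: Q_total=20.00, C_total=10.00, V=2.00; Q4=12.00, Q1=8.00; dissipated=3.333
Op 2: CLOSE 2-4: Q_total=24.00, C_total=12.00, V=2.00; Q2=12.00, Q4=12.00; dissipated=0.000
Op 3: CLOSE 5-1: Q_total=24.00, C_total=8.00, V=3.00; Q5=12.00, Q1=12.00; dissipated=4.000
Total dissipated: 7.333 μJ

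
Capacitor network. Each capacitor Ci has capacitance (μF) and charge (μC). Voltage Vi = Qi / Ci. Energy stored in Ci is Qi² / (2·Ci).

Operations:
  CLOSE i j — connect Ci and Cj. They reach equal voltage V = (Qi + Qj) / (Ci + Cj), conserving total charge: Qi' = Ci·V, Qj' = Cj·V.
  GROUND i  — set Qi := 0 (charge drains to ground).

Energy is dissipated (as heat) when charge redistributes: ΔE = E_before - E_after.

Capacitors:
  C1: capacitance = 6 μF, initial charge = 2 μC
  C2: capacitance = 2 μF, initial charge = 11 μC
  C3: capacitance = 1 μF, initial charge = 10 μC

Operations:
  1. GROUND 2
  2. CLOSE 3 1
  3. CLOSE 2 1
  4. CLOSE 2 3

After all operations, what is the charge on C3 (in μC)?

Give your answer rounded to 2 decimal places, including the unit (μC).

Answer: 1.43 μC

Derivation:
Initial: C1(6μF, Q=2μC, V=0.33V), C2(2μF, Q=11μC, V=5.50V), C3(1μF, Q=10μC, V=10.00V)
Op 1: GROUND 2: Q2=0; energy lost=30.250
Op 2: CLOSE 3-1: Q_total=12.00, C_total=7.00, V=1.71; Q3=1.71, Q1=10.29; dissipated=40.048
Op 3: CLOSE 2-1: Q_total=10.29, C_total=8.00, V=1.29; Q2=2.57, Q1=7.71; dissipated=2.204
Op 4: CLOSE 2-3: Q_total=4.29, C_total=3.00, V=1.43; Q2=2.86, Q3=1.43; dissipated=0.061
Final charges: Q1=7.71, Q2=2.86, Q3=1.43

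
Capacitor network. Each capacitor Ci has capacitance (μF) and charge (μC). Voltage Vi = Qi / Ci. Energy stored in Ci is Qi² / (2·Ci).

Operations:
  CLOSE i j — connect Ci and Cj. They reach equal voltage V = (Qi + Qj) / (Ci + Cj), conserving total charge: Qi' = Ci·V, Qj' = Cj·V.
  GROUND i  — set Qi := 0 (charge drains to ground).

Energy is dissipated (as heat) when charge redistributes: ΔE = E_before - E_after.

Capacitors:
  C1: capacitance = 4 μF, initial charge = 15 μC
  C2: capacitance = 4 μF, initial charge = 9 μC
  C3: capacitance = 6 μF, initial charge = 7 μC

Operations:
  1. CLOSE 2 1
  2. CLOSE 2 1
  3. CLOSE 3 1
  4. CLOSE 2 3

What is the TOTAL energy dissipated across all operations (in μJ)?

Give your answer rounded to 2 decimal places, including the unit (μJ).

Initial: C1(4μF, Q=15μC, V=3.75V), C2(4μF, Q=9μC, V=2.25V), C3(6μF, Q=7μC, V=1.17V)
Op 1: CLOSE 2-1: Q_total=24.00, C_total=8.00, V=3.00; Q2=12.00, Q1=12.00; dissipated=2.250
Op 2: CLOSE 2-1: Q_total=24.00, C_total=8.00, V=3.00; Q2=12.00, Q1=12.00; dissipated=0.000
Op 3: CLOSE 3-1: Q_total=19.00, C_total=10.00, V=1.90; Q3=11.40, Q1=7.60; dissipated=4.033
Op 4: CLOSE 2-3: Q_total=23.40, C_total=10.00, V=2.34; Q2=9.36, Q3=14.04; dissipated=1.452
Total dissipated: 7.735 μJ

Answer: 7.74 μJ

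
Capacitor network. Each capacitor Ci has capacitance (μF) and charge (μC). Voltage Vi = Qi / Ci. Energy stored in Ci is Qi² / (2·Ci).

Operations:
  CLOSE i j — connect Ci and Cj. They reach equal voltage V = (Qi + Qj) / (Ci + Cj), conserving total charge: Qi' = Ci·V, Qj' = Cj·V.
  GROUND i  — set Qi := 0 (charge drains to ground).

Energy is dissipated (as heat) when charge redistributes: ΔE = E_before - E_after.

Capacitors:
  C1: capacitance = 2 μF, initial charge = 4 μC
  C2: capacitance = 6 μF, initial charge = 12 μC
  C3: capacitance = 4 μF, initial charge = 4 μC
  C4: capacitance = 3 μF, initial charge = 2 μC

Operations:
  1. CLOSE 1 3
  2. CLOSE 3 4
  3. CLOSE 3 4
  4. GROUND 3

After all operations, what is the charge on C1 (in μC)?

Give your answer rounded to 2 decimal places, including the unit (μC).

Initial: C1(2μF, Q=4μC, V=2.00V), C2(6μF, Q=12μC, V=2.00V), C3(4μF, Q=4μC, V=1.00V), C4(3μF, Q=2μC, V=0.67V)
Op 1: CLOSE 1-3: Q_total=8.00, C_total=6.00, V=1.33; Q1=2.67, Q3=5.33; dissipated=0.667
Op 2: CLOSE 3-4: Q_total=7.33, C_total=7.00, V=1.05; Q3=4.19, Q4=3.14; dissipated=0.381
Op 3: CLOSE 3-4: Q_total=7.33, C_total=7.00, V=1.05; Q3=4.19, Q4=3.14; dissipated=0.000
Op 4: GROUND 3: Q3=0; energy lost=2.195
Final charges: Q1=2.67, Q2=12.00, Q3=0.00, Q4=3.14

Answer: 2.67 μC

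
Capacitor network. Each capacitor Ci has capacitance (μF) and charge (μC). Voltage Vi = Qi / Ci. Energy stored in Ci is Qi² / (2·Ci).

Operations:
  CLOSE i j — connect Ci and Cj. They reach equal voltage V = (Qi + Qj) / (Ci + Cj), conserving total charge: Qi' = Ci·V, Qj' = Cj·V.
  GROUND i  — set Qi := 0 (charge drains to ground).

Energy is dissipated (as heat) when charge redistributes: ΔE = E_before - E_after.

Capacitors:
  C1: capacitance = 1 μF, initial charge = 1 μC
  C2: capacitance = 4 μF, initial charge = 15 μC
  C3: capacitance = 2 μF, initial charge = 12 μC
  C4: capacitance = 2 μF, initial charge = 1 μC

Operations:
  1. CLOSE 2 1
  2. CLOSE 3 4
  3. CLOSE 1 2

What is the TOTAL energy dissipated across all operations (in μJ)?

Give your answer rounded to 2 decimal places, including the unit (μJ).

Answer: 18.15 μJ

Derivation:
Initial: C1(1μF, Q=1μC, V=1.00V), C2(4μF, Q=15μC, V=3.75V), C3(2μF, Q=12μC, V=6.00V), C4(2μF, Q=1μC, V=0.50V)
Op 1: CLOSE 2-1: Q_total=16.00, C_total=5.00, V=3.20; Q2=12.80, Q1=3.20; dissipated=3.025
Op 2: CLOSE 3-4: Q_total=13.00, C_total=4.00, V=3.25; Q3=6.50, Q4=6.50; dissipated=15.125
Op 3: CLOSE 1-2: Q_total=16.00, C_total=5.00, V=3.20; Q1=3.20, Q2=12.80; dissipated=0.000
Total dissipated: 18.150 μJ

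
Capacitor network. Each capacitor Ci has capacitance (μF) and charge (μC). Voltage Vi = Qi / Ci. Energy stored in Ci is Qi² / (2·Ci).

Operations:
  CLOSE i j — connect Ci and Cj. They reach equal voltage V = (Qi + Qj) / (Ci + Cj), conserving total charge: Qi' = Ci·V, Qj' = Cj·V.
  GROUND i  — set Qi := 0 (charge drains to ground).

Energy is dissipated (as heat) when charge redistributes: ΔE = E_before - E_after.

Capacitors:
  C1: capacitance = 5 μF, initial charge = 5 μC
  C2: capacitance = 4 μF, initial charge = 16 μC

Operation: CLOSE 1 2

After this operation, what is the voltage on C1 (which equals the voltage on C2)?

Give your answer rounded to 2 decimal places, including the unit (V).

Answer: 2.33 V

Derivation:
Initial: C1(5μF, Q=5μC, V=1.00V), C2(4μF, Q=16μC, V=4.00V)
Op 1: CLOSE 1-2: Q_total=21.00, C_total=9.00, V=2.33; Q1=11.67, Q2=9.33; dissipated=10.000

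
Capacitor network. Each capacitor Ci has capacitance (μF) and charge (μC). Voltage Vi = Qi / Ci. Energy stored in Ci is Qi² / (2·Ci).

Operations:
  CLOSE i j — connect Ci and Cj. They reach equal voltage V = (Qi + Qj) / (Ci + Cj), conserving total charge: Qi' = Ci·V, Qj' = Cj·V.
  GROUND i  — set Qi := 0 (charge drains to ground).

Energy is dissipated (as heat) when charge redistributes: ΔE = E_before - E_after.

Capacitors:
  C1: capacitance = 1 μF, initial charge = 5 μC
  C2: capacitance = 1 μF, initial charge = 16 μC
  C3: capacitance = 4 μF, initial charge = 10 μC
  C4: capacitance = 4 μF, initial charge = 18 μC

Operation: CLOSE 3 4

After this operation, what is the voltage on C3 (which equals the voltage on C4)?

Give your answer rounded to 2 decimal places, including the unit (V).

Initial: C1(1μF, Q=5μC, V=5.00V), C2(1μF, Q=16μC, V=16.00V), C3(4μF, Q=10μC, V=2.50V), C4(4μF, Q=18μC, V=4.50V)
Op 1: CLOSE 3-4: Q_total=28.00, C_total=8.00, V=3.50; Q3=14.00, Q4=14.00; dissipated=4.000

Answer: 3.50 V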